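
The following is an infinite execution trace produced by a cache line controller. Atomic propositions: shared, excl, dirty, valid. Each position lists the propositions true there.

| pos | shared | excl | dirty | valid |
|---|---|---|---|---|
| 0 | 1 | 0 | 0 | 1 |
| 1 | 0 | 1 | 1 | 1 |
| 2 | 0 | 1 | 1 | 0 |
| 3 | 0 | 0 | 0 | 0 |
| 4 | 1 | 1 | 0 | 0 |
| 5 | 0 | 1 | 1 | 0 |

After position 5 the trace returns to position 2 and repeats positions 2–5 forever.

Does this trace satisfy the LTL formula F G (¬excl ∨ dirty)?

Does not hold

G (¬excl ∨ dirty) is false at every position 0..5, so it never becomes true and F G (¬excl ∨ dirty) fails.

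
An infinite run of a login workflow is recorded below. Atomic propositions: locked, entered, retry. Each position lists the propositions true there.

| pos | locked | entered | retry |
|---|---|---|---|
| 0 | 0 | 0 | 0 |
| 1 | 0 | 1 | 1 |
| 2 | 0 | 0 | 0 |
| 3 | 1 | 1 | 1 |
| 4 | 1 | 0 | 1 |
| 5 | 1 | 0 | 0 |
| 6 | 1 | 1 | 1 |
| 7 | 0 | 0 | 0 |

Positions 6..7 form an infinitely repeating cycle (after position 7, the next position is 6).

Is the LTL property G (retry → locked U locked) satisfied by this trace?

retry → locked U locked must hold at every position from 0 onward. It fails at position 1, so G (retry → locked U locked) is false.
Positions where retry holds: 1, 3, 4, 6.
Check locked U locked at each: 1→fails, 3→ok, 4→ok, 6→ok.

Does not hold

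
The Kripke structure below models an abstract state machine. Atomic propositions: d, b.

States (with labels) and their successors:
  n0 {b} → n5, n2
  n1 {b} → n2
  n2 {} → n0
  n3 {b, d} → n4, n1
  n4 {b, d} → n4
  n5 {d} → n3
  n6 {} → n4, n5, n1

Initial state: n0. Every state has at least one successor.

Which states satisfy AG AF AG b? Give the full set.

States satisfying AF AG b: {n4}.
States satisfying AG AF AG b: {n4}.

{n4}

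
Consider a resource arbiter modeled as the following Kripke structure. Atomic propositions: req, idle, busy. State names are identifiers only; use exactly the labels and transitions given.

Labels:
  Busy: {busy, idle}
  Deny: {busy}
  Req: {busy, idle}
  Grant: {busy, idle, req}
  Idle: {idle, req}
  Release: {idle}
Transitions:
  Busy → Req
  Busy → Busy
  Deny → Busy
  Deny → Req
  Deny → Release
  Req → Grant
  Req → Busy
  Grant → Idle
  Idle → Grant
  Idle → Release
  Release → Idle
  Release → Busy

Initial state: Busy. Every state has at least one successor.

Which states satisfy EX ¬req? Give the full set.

States satisfying ¬req: {Busy, Deny, Req, Release}.
States satisfying EX ¬req: {Busy, Deny, Req, Idle, Release}.

{Busy, Deny, Req, Idle, Release}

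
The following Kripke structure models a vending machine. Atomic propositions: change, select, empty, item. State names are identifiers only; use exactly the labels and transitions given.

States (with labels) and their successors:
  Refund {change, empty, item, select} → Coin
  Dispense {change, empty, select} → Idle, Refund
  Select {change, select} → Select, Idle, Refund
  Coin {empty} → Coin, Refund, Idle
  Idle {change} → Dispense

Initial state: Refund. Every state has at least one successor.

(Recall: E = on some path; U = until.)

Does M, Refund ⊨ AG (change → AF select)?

Yes

States satisfying change → AF select: {Refund, Dispense, Select, Coin, Idle}.
States satisfying AG (change → AF select): {Refund, Dispense, Select, Coin, Idle}.
Every state reachable from Refund satisfies change → AF select.
Refund ∈ Sat(AG (change → AF select)).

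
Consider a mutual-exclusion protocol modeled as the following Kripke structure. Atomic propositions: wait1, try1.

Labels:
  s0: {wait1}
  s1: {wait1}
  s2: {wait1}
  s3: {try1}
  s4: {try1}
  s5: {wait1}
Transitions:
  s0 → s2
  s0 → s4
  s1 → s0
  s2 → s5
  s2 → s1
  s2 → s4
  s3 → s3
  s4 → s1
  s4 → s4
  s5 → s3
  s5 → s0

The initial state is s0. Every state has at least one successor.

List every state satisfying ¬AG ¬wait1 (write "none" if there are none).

States satisfying ¬wait1: {s3, s4}.
States satisfying AG ¬wait1: {s3}.
States satisfying ¬AG ¬wait1: {s0, s1, s2, s4, s5}.

{s0, s1, s2, s4, s5}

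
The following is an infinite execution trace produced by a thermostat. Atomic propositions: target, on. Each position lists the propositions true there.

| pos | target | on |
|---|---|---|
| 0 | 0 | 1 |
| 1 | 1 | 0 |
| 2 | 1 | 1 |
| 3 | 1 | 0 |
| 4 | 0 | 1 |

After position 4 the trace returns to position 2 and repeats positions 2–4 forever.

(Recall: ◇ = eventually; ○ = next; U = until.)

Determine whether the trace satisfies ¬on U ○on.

Does not hold

Walking from position 0: at position 0, ○on has not yet held and ¬on fails, so ¬on U ○on is false.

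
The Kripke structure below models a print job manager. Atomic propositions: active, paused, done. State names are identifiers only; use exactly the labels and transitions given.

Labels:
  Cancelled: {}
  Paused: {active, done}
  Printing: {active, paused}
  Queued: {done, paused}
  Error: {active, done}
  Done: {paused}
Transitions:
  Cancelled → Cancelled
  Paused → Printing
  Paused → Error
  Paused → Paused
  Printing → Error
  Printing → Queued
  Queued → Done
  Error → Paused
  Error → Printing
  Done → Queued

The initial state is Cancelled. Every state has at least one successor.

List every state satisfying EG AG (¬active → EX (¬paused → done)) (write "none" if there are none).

{Paused, Printing, Queued, Error, Done}

States satisfying AG (¬active → EX (¬paused → done)): {Paused, Printing, Queued, Error, Done}.
States satisfying EG AG (¬active → EX (¬paused → done)): {Paused, Printing, Queued, Error, Done}.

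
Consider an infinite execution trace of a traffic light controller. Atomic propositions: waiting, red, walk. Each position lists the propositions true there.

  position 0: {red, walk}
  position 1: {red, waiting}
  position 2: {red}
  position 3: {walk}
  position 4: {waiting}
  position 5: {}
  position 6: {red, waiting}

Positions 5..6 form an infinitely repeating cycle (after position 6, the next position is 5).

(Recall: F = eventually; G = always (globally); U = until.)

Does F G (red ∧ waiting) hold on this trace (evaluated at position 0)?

Violated

G (red ∧ waiting) is false at every position 0..6, so it never becomes true and F G (red ∧ waiting) fails.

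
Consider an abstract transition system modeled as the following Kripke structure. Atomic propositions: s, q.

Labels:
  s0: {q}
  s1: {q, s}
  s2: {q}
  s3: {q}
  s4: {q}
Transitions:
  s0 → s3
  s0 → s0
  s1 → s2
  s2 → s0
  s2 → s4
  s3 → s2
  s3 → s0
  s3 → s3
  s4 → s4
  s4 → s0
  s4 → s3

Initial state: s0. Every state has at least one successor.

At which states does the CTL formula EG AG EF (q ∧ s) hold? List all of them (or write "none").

States satisfying AG EF (q ∧ s): ∅.
States satisfying EG AG EF (q ∧ s): ∅.

none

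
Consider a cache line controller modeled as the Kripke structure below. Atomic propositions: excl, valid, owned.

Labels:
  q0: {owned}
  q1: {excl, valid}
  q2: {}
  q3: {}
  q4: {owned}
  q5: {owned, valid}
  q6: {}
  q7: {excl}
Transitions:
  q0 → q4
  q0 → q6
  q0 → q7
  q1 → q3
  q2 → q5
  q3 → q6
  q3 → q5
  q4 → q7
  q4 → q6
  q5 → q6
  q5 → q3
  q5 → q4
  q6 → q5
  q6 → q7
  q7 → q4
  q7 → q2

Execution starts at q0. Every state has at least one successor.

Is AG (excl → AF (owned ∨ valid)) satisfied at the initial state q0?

States satisfying excl → AF (owned ∨ valid): {q0, q1, q2, q3, q4, q5, q6, q7}.
States satisfying AG (excl → AF (owned ∨ valid)): {q0, q1, q2, q3, q4, q5, q6, q7}.
Every state reachable from q0 satisfies excl → AF (owned ∨ valid).
q0 ∈ Sat(AG (excl → AF (owned ∨ valid))).

Yes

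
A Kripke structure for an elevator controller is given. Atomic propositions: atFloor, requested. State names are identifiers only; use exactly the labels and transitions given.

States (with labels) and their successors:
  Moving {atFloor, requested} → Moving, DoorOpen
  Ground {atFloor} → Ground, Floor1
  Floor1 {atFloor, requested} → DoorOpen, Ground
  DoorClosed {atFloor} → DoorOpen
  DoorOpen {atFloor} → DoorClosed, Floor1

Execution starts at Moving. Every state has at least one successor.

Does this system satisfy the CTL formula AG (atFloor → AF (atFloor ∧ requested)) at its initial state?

Violated

States satisfying atFloor → AF (atFloor ∧ requested): {Moving, Floor1}.
States satisfying AG (atFloor → AF (atFloor ∧ requested)): ∅.
DoorClosed is reachable from Moving and violates atFloor → AF (atFloor ∧ requested), so AG fails at Moving.
Moving ∉ Sat(AG (atFloor → AF (atFloor ∧ requested))).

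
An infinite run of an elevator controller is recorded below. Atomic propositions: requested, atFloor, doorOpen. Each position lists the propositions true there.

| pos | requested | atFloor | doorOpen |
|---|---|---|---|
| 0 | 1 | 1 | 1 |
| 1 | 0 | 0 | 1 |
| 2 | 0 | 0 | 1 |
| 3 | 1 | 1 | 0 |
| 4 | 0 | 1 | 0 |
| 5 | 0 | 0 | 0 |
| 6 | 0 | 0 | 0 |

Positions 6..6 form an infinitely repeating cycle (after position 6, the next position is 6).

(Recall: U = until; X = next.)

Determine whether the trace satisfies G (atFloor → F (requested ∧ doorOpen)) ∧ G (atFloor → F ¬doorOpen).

Does not hold

atFloor → F (requested ∧ doorOpen) must hold at every position from 0 onward. It fails at position 3, so G (atFloor → F (requested ∧ doorOpen)) is false.
Positions where atFloor holds: 0, 3, 4.
Check F (requested ∧ doorOpen) at each: 0→ok, 3→fails, 4→fails.
atFloor → F ¬doorOpen holds at every position 0..6, and those are all positions ever visited, so G (atFloor → F ¬doorOpen) holds.
Positions where atFloor holds: 0, 3, 4.
Check F ¬doorOpen at each: 0→ok, 3→ok, 4→ok.
At position 0: G (atFloor → F (requested ∧ doorOpen)) is false; G (atFloor → F ¬doorOpen) is true; so G (atFloor → F (requested ∧ doorOpen)) ∧ G (atFloor → F ¬doorOpen) is false.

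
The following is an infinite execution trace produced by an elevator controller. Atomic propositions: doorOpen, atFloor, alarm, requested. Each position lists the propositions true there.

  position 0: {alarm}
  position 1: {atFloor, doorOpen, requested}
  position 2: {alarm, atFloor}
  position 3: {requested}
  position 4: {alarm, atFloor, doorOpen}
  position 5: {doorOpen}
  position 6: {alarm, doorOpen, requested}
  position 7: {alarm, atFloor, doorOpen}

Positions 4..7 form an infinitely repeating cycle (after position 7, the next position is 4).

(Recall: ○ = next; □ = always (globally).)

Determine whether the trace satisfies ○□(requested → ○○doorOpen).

Violated

The position after 0 is 1; □(requested → ○○doorOpen) is false there.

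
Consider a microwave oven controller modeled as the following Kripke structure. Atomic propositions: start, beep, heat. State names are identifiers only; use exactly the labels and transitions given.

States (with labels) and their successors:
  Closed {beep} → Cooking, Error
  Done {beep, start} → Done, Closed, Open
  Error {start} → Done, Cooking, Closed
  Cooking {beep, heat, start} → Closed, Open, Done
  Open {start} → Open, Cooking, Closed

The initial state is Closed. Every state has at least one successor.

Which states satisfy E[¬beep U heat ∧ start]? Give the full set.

States satisfying ¬beep: {Error, Open}.
States satisfying heat ∧ start: {Cooking}.
States satisfying E[¬beep U heat ∧ start]: {Error, Cooking, Open}.

{Error, Cooking, Open}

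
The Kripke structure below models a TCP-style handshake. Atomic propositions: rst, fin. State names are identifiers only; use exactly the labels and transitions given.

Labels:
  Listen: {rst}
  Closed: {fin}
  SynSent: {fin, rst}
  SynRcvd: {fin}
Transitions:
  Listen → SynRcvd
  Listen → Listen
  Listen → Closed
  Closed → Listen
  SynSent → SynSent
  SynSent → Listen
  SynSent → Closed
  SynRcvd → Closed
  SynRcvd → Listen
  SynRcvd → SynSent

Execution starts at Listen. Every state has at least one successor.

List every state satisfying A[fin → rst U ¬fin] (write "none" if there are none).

{Listen}

States satisfying fin → rst: {Listen, SynSent}.
States satisfying ¬fin: {Listen}.
States satisfying A[fin → rst U ¬fin]: {Listen}.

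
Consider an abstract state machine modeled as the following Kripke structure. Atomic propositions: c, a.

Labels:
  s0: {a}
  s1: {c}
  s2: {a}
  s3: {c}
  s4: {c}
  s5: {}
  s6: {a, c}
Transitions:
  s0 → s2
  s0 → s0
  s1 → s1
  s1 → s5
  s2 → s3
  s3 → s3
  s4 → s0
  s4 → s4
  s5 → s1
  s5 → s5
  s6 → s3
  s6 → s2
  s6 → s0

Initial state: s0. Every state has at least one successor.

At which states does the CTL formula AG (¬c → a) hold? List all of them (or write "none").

{s0, s2, s3, s4, s6}

States satisfying ¬c → a: {s0, s1, s2, s3, s4, s6}.
States satisfying AG (¬c → a): {s0, s2, s3, s4, s6}.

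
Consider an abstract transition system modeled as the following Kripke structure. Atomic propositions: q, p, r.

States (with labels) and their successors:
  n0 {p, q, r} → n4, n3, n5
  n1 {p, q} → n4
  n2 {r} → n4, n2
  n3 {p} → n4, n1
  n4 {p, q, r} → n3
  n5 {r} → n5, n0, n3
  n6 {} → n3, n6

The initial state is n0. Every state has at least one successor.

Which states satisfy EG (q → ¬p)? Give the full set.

{n2, n5, n6}

States satisfying q → ¬p: {n2, n3, n5, n6}.
States satisfying EG (q → ¬p): {n2, n5, n6}.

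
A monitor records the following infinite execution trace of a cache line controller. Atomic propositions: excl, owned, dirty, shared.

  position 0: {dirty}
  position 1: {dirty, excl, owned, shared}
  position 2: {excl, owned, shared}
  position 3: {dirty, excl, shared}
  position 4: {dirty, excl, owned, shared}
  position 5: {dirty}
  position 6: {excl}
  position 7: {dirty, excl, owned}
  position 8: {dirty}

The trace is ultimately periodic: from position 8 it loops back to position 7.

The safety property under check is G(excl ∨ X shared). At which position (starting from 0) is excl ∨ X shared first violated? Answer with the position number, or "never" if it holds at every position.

5

Check excl ∨ X shared at each position in order: 0 ✓, 1 ✓, 2 ✓, 3 ✓, 4 ✓.
At position 5 the labels are {dirty} and the next position 6 has {excl}, so excl ∨ X shared is false there. This is the first violation.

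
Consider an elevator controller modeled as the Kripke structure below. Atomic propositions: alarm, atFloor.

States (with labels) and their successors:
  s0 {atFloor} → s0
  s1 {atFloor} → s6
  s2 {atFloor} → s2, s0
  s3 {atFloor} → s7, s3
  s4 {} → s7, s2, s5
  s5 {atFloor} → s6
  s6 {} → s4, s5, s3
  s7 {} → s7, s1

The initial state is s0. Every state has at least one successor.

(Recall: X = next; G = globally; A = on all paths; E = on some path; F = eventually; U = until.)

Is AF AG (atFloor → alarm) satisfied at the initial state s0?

States satisfying AG (atFloor → alarm): ∅.
States satisfying AF AG (atFloor → alarm): ∅.
There is a path from s0 along which AG (atFloor → alarm) never holds.
s0 ∉ Sat(AF AG (atFloor → alarm)).

Does not hold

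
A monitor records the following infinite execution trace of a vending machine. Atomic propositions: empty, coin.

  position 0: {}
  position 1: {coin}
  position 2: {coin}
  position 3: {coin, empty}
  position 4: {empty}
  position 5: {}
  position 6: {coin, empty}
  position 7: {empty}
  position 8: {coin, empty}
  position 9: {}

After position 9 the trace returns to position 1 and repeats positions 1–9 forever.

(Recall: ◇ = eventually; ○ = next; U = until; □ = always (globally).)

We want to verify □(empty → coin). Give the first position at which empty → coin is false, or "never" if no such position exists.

4

Check empty → coin at each position in order: 0 ✓, 1 ✓, 2 ✓, 3 ✓.
At position 4 the labels are {empty}, so empty → coin is false there. This is the first violation.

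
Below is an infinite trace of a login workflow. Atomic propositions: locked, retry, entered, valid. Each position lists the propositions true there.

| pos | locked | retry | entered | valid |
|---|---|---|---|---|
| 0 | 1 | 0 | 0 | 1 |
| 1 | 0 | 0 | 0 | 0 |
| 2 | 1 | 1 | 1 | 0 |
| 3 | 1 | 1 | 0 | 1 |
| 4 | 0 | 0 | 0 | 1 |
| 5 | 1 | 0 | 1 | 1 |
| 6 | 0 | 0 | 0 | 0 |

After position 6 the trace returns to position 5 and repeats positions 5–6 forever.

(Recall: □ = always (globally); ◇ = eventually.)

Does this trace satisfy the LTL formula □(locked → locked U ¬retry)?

Yes

locked → locked U ¬retry holds at every position 0..6, and those are all positions ever visited, so □(locked → locked U ¬retry) holds.
Positions where locked holds: 0, 2, 3, 5.
Check locked U ¬retry at each: 0→ok, 2→ok, 3→ok, 5→ok.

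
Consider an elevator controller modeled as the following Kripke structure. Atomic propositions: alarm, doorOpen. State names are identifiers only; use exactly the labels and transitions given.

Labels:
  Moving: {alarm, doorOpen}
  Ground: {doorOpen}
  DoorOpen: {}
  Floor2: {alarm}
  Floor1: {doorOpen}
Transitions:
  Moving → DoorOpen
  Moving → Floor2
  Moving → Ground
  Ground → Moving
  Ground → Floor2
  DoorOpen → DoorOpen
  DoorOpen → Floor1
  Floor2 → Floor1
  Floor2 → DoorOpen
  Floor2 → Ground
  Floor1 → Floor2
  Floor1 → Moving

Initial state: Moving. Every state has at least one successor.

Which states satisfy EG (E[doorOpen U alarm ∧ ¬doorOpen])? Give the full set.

States satisfying E[doorOpen U alarm ∧ ¬doorOpen]: {Moving, Ground, Floor2, Floor1}.
States satisfying EG (E[doorOpen U alarm ∧ ¬doorOpen]): {Moving, Ground, Floor2, Floor1}.

{Moving, Ground, Floor2, Floor1}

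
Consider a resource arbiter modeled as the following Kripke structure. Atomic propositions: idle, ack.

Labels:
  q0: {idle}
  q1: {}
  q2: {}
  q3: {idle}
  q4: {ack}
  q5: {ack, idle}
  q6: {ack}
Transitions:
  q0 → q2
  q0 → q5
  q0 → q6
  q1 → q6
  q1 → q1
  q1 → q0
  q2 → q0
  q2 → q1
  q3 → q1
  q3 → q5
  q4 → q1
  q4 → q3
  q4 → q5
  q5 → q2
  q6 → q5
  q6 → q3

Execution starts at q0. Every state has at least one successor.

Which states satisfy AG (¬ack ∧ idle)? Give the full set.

none

States satisfying ¬ack ∧ idle: {q0, q3}.
States satisfying AG (¬ack ∧ idle): ∅.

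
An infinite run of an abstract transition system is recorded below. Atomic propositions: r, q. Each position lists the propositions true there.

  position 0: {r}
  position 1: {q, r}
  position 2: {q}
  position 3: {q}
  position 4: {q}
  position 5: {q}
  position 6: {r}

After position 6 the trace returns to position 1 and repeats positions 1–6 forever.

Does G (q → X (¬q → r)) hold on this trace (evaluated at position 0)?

q → X (¬q → r) holds at every position 0..6, and those are all positions ever visited, so G (q → X (¬q → r)) holds.
Positions where q holds: 1, 2, 3, 4, 5.
Check X (¬q → r) at each: 1→ok, 2→ok, 3→ok, 4→ok, 5→ok.

Satisfied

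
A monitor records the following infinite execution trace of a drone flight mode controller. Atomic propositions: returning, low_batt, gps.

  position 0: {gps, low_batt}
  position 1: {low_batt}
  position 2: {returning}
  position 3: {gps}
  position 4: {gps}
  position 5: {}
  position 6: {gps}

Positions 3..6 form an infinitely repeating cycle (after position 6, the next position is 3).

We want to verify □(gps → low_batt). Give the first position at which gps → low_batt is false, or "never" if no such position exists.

3

Check gps → low_batt at each position in order: 0 ✓, 1 ✓, 2 ✓.
At position 3 the labels are {gps}, so gps → low_batt is false there. This is the first violation.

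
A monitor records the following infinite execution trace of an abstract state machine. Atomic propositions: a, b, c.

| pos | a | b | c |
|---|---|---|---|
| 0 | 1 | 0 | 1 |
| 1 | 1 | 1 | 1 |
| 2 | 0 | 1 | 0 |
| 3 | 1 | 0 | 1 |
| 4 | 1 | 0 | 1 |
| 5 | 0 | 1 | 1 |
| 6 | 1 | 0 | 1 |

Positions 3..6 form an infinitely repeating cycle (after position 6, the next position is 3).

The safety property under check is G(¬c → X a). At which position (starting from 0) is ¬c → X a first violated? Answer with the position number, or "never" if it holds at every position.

¬c → X a holds at every position 0..6, and those are all the positions the trace ever visits, so the invariant G(¬c → X a) is never violated.

never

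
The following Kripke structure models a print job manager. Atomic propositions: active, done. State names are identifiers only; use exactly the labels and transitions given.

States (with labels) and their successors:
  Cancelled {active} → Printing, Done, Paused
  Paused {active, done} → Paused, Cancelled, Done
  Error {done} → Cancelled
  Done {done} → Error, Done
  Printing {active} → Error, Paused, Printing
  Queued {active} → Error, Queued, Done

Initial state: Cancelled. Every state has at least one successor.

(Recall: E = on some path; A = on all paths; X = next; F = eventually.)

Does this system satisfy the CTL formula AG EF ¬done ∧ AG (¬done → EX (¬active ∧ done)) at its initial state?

States satisfying EF ¬done: {Cancelled, Paused, Error, Done, Printing, Queued}.
States satisfying AG EF ¬done: {Cancelled, Paused, Error, Done, Printing, Queued}.
States satisfying ¬done → EX (¬active ∧ done): {Cancelled, Paused, Error, Done, Printing, Queued}.
States satisfying AG (¬done → EX (¬active ∧ done)): {Cancelled, Paused, Error, Done, Printing, Queued}.
States satisfying AG EF ¬done ∧ AG (¬done → EX (¬active ∧ done)): {Cancelled, Paused, Error, Done, Printing, Queued}.
Cancelled ∈ Sat(AG EF ¬done ∧ AG (¬done → EX (¬active ∧ done))).

Holds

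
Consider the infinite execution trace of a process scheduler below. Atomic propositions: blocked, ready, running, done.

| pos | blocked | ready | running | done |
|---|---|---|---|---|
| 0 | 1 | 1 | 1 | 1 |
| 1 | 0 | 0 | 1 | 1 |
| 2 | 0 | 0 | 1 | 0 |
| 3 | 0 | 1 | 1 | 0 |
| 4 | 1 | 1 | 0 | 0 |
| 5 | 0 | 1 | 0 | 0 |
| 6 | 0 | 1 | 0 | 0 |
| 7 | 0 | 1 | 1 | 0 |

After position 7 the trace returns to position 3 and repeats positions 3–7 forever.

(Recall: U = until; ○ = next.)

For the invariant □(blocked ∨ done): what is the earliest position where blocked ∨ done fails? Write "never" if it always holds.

Check blocked ∨ done at each position in order: 0 ✓, 1 ✓.
At position 2 the labels are {running}, so blocked ∨ done is false there. This is the first violation.

2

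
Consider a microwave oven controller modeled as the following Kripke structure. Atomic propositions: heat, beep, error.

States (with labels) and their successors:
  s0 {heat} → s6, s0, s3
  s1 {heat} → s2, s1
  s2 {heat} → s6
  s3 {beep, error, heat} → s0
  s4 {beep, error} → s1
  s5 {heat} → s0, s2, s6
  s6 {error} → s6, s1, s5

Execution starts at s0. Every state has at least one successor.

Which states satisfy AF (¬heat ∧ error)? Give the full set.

States satisfying ¬heat ∧ error: {s4, s6}.
States satisfying AF (¬heat ∧ error): {s2, s4, s6}.

{s2, s4, s6}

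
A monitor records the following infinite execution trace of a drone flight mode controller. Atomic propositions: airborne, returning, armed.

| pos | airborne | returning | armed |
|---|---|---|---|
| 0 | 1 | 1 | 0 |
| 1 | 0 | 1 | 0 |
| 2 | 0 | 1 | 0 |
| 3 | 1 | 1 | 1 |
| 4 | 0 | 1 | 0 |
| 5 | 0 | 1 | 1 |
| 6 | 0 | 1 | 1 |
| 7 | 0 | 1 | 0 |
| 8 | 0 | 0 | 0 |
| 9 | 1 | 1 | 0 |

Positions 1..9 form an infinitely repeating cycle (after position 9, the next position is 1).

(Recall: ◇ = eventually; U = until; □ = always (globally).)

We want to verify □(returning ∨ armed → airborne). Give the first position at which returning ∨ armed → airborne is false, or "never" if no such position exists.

1

Check returning ∨ armed → airborne at each position in order: 0 ✓.
At position 1 the labels are {returning}, so returning ∨ armed → airborne is false there. This is the first violation.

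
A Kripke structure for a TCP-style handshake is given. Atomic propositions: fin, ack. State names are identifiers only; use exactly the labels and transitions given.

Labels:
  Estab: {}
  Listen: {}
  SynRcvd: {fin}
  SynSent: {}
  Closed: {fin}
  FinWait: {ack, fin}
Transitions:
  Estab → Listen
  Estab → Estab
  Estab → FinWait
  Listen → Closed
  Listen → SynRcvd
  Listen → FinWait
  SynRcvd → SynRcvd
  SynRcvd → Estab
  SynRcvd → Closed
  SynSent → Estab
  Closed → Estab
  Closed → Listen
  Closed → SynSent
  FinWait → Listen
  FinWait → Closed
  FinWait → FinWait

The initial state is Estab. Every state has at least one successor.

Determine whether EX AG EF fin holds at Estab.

Yes

States satisfying AG EF fin: {Estab, Listen, SynRcvd, SynSent, Closed, FinWait}.
States satisfying EX AG EF fin: {Estab, Listen, SynRcvd, SynSent, Closed, FinWait}.
Estab ∈ Sat(EX AG EF fin).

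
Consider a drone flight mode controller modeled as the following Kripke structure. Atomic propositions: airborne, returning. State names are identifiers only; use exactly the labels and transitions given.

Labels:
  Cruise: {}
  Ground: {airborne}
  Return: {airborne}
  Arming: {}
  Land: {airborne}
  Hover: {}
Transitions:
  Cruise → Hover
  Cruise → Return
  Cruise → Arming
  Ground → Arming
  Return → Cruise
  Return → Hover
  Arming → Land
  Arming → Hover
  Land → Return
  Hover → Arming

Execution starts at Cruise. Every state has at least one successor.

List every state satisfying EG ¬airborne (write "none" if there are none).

States satisfying ¬airborne: {Cruise, Arming, Hover}.
States satisfying EG ¬airborne: {Cruise, Arming, Hover}.

{Cruise, Arming, Hover}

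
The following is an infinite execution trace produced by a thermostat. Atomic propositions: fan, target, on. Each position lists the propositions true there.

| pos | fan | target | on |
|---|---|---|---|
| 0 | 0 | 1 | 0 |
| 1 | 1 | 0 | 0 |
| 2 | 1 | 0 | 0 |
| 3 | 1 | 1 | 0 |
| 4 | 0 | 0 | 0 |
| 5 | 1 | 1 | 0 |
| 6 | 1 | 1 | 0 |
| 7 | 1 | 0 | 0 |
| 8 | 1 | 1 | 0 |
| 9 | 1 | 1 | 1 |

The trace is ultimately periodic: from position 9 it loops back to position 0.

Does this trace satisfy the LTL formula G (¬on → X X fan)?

¬on → X X fan must hold at every position from 0 onward. It fails at position 2, so G (¬on → X X fan) is false.
Positions where ¬on holds: 0, 1, 2, 3, 4, 5, 6, 7, 8.
Check X X fan at each: 0→ok, 1→ok, 2→fails, 3→ok, 4→ok, 5→ok, 6→ok, 7→ok, 8→fails.

Violated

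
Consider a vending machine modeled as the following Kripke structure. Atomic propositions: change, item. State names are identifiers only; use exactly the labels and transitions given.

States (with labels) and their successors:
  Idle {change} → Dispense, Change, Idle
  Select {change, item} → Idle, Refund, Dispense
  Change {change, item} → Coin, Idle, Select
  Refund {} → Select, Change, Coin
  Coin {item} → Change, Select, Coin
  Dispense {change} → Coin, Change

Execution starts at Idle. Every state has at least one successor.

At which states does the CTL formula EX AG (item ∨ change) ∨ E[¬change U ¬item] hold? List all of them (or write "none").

States satisfying AG (item ∨ change): ∅.
States satisfying EX AG (item ∨ change): ∅.
States satisfying ¬change: {Refund, Coin}.
States satisfying ¬item: {Idle, Refund, Dispense}.
States satisfying E[¬change U ¬item]: {Idle, Refund, Dispense}.
States satisfying EX AG (item ∨ change) ∨ E[¬change U ¬item]: {Idle, Refund, Dispense}.

{Idle, Refund, Dispense}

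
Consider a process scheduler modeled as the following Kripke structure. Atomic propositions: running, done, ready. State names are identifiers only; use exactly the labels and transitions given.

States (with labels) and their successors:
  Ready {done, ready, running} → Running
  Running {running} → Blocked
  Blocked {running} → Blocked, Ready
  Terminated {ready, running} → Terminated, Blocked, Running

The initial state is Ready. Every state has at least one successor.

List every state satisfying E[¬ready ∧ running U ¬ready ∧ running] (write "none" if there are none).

States satisfying ¬ready ∧ running: {Running, Blocked}.
States satisfying E[¬ready ∧ running U ¬ready ∧ running]: {Running, Blocked}.

{Running, Blocked}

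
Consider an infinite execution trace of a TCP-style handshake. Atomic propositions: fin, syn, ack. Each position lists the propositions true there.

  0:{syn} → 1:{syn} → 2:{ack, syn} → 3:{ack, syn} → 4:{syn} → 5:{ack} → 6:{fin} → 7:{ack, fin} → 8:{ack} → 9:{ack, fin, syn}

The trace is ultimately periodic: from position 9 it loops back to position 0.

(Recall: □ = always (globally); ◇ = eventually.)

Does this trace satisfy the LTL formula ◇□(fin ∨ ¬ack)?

□(fin ∨ ¬ack) is false at every position 0..9, so it never becomes true and ◇□(fin ∨ ¬ack) fails.

Does not hold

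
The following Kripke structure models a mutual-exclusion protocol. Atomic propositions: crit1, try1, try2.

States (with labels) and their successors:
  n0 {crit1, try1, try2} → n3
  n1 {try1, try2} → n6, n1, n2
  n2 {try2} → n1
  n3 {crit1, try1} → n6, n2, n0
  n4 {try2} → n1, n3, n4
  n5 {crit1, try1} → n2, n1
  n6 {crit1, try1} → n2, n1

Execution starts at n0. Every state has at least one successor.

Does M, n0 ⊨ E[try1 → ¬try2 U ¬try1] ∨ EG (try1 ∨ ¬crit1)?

States satisfying try1 → ¬try2: {n2, n3, n4, n5, n6}.
States satisfying ¬try1: {n2, n4}.
States satisfying E[try1 → ¬try2 U ¬try1]: {n2, n3, n4, n5, n6}.
States satisfying try1 ∨ ¬crit1: {n0, n1, n2, n3, n4, n5, n6}.
States satisfying EG (try1 ∨ ¬crit1): {n0, n1, n2, n3, n4, n5, n6}.
States satisfying E[try1 → ¬try2 U ¬try1] ∨ EG (try1 ∨ ¬crit1): {n0, n1, n2, n3, n4, n5, n6}.
n0 ∈ Sat(E[try1 → ¬try2 U ¬try1] ∨ EG (try1 ∨ ¬crit1)).

Holds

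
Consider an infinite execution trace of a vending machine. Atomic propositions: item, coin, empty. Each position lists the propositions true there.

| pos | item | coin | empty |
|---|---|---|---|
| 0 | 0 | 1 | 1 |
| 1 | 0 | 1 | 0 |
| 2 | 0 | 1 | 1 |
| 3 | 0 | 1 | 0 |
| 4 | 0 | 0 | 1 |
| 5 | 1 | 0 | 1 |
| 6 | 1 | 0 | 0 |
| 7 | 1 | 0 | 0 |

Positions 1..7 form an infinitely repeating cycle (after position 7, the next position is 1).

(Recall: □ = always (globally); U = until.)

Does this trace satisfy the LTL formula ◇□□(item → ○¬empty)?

□□(item → ○¬empty) holds at position 0, which is reachable from 0, so ◇□□(item → ○¬empty) holds.

Satisfied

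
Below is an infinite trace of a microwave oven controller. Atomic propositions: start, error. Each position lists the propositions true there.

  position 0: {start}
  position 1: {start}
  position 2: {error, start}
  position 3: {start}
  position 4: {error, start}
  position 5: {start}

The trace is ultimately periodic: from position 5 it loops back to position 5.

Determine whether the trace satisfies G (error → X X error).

error → X X error must hold at every position from 0 onward. It fails at position 4, so G (error → X X error) is false.
Positions where error holds: 2, 4.
Check X X error at each: 2→ok, 4→fails.

Violated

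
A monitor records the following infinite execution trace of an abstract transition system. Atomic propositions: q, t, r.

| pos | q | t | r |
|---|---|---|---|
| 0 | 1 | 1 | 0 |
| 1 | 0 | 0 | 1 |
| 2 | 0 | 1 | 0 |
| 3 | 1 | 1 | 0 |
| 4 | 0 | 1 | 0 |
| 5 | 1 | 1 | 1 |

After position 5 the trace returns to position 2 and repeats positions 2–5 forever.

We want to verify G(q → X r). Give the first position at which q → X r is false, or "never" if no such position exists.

3

Check q → X r at each position in order: 0 ✓, 1 ✓, 2 ✓.
At position 3 the labels are {q, t} and the next position 4 has {t}, so q → X r is false there. This is the first violation.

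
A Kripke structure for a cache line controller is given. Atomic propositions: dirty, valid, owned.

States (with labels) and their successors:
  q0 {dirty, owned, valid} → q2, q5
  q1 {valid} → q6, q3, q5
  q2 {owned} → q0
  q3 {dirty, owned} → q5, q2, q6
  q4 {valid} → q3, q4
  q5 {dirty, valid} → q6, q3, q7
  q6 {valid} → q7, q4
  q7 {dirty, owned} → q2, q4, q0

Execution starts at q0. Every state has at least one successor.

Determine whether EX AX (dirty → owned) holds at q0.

States satisfying AX (dirty → owned): {q2, q4, q5, q6, q7}.
States satisfying EX AX (dirty → owned): {q0, q1, q3, q4, q5, q6, q7}.
q0 ∈ Sat(EX AX (dirty → owned)).

Satisfied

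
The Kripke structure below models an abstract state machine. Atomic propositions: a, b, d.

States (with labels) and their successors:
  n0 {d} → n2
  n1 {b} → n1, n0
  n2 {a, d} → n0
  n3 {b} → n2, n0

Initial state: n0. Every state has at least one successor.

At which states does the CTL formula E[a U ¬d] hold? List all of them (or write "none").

States satisfying a: {n2}.
States satisfying ¬d: {n1, n3}.
States satisfying E[a U ¬d]: {n1, n3}.

{n1, n3}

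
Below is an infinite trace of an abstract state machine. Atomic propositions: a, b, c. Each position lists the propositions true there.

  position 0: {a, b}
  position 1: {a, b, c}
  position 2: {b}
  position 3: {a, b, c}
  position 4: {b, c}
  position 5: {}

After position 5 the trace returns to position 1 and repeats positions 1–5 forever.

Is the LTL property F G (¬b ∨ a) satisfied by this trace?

G (¬b ∨ a) is false at every position 0..5, so it never becomes true and F G (¬b ∨ a) fails.

No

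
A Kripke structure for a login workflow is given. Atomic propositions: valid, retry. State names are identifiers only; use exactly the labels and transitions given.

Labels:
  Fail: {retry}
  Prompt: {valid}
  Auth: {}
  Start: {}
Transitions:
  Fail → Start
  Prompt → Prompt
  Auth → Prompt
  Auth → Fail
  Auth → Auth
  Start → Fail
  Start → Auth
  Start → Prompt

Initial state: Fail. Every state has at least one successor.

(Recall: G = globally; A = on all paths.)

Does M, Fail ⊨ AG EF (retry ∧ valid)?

States satisfying EF (retry ∧ valid): ∅.
States satisfying AG EF (retry ∧ valid): ∅.
Auth is reachable from Fail and violates EF (retry ∧ valid), so AG fails at Fail.
Fail ∉ Sat(AG EF (retry ∧ valid)).

Does not hold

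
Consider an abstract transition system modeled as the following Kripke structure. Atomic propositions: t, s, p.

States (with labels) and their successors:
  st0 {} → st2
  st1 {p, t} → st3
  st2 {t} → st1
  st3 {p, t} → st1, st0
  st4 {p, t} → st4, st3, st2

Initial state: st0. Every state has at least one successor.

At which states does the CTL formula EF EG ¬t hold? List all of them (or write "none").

States satisfying EG ¬t: ∅.
States satisfying EF EG ¬t: ∅.

none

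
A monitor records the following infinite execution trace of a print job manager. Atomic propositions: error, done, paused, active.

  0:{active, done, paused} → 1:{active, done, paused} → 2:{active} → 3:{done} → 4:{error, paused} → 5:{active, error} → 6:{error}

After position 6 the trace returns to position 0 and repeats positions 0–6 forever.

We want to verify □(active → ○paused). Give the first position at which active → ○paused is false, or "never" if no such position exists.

1

Check active → ○paused at each position in order: 0 ✓.
At position 1 the labels are {active, done, paused} and the next position 2 has {active}, so active → ○paused is false there. This is the first violation.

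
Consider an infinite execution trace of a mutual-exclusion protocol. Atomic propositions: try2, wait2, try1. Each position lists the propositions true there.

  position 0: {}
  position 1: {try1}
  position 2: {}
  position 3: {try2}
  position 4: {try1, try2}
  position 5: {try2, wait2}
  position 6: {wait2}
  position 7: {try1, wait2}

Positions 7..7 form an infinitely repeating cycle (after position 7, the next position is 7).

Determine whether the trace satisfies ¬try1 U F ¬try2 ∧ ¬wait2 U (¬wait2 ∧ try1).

Walking from position 0: F ¬try2 first holds at position 0, and ¬try1 holds at every earlier position along the way, so ¬try1 U F ¬try2 holds.
Walking from position 0: ¬wait2 ∧ try1 first holds at position 1, and ¬wait2 holds at every earlier position along the way, so ¬wait2 U (¬wait2 ∧ try1) holds.
At position 0: ¬try1 U F ¬try2 is true; ¬wait2 U (¬wait2 ∧ try1) is true; so ¬try1 U F ¬try2 ∧ ¬wait2 U (¬wait2 ∧ try1) is true.

Satisfied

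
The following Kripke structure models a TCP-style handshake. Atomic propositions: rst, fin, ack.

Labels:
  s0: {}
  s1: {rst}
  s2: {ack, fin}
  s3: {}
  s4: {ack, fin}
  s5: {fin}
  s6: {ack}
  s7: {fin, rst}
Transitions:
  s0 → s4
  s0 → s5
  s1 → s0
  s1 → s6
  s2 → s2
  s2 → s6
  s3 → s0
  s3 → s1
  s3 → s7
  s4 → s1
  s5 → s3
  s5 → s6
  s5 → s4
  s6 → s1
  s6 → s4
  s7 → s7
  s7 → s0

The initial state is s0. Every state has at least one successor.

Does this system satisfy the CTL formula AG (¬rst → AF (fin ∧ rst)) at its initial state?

Does not hold

States satisfying ¬rst → AF (fin ∧ rst): {s1, s7}.
States satisfying AG (¬rst → AF (fin ∧ rst)): ∅.
s0 is reachable from s0 and violates ¬rst → AF (fin ∧ rst), so AG fails at s0.
s0 ∉ Sat(AG (¬rst → AF (fin ∧ rst))).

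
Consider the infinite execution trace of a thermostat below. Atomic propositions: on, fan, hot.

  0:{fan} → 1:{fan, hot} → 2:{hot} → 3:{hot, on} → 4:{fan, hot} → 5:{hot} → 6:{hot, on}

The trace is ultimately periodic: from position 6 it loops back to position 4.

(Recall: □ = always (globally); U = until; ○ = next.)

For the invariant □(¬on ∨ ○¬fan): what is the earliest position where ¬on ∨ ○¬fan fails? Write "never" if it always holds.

Check ¬on ∨ ○¬fan at each position in order: 0 ✓, 1 ✓, 2 ✓.
At position 3 the labels are {hot, on} and the next position 4 has {fan, hot}, so ¬on ∨ ○¬fan is false there. This is the first violation.

3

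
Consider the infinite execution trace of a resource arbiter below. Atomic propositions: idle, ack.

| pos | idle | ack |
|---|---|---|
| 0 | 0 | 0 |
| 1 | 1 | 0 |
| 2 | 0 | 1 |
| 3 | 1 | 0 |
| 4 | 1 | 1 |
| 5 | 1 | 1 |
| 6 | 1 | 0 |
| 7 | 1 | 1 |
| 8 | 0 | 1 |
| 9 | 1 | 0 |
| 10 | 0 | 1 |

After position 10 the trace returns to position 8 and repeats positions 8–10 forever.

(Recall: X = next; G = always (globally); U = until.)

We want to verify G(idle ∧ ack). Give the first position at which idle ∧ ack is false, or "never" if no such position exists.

At position 0 the labels are {}, so idle ∧ ack is false there. This is the first violation.

0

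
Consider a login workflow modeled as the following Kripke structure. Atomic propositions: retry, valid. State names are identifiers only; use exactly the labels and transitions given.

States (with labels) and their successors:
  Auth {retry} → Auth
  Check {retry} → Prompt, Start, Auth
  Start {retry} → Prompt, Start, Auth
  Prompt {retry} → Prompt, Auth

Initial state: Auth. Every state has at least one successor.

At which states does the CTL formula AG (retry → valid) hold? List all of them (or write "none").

none

States satisfying retry → valid: ∅.
States satisfying AG (retry → valid): ∅.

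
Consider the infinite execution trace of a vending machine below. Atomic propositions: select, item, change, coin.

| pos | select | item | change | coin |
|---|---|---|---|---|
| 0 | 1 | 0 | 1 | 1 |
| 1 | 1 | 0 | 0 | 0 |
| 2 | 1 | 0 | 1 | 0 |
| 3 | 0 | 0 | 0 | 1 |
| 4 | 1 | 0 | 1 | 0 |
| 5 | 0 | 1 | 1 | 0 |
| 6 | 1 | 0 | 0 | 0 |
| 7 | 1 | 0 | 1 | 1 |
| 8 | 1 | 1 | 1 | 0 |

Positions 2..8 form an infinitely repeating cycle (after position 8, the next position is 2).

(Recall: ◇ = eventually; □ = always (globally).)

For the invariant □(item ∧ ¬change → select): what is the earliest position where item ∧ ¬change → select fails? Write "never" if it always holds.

never

item ∧ ¬change → select holds at every position 0..8, and those are all the positions the trace ever visits, so the invariant □(item ∧ ¬change → select) is never violated.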